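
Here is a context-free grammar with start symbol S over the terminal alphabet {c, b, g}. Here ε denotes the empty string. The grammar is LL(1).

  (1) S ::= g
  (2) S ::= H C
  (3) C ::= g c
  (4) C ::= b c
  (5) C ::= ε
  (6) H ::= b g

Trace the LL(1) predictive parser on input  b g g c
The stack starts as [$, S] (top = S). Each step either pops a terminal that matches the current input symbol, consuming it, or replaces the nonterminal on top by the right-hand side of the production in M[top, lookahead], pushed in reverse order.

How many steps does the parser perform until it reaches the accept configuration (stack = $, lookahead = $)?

7

step 1: stack=$ S  input=b g g c $  — expand S ::= H C
step 2: stack=$ C H  input=b g g c $  — expand H ::= b g
step 3: stack=$ C g b  input=b g g c $  — match b
step 4: stack=$ C g  input=g g c $  — match g
step 5: stack=$ C  input=g c $  — expand C ::= g c
step 6: stack=$ c g  input=g c $  — match g
step 7: stack=$ c  input=c $  — match c
Accept reached after 7 steps.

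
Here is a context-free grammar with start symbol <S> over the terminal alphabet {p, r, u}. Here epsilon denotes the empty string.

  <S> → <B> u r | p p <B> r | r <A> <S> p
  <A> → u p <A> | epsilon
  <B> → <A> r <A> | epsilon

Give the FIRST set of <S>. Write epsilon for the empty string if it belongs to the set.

{p, r, u}

FIRST(<A>): from <A>→u p <A> we get {u}; from <A>→epsilon we get {epsilon}. So FIRST(<A>) = {epsilon, u}.
FIRST(<B>): from <B>→<A> r <A> we get {r, u}; from <B>→epsilon we get {epsilon}. So FIRST(<B>) = {epsilon, r, u}.
FIRST(<S>): from <S>→<B> u r we get {r, u}; from <S>→p p <B> r we get {p}; from <S>→r <A> <S> p we get {r}. So FIRST(<S>) = {p, r, u}.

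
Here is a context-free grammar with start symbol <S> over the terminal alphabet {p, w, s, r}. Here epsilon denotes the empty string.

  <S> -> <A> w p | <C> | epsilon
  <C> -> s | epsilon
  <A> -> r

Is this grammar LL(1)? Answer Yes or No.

FIRST(<S>) = {epsilon, r, s}
FIRST(<C>) = {epsilon, s}
FIRST(<A>) = {r}
FOLLOW(<S>) = {$}
FOLLOW(<C>) = {$}
FOLLOW(<A>) = {w}
Cell M[<S>, $] receives both <S> -> <C> and <S> -> epsilon — the grammar is not LL(1).

No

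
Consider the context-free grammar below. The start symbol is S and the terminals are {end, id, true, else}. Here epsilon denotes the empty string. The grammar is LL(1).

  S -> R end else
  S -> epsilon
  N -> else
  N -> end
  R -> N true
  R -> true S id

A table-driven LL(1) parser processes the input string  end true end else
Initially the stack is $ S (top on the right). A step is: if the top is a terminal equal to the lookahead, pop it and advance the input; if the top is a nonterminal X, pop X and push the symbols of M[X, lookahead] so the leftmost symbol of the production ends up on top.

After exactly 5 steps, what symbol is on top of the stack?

end

     Stack                Input                Action
  1  $ S                  end true end else $  expand S -> R end else
  2  $ else end R         end true end else $  expand R -> N true
  3  $ else end true N    end true end else $  expand N -> end
  4  $ else end true end  end true end else $  match end
  5  $ else end true      true end else $      match true
Stack after step 5: $ else end (top = end).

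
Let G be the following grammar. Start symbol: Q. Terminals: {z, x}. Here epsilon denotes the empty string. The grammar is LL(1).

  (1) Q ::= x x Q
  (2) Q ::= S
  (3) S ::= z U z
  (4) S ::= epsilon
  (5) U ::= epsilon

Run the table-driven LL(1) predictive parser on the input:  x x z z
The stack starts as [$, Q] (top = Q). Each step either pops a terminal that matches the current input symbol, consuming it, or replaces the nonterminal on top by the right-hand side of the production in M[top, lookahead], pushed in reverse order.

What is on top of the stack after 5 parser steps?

z

step 1: stack=$ Q  input=x x z z $  — expand Q ::= x x Q
step 2: stack=$ Q x x  input=x x z z $  — match x
step 3: stack=$ Q x  input=x z z $  — match x
step 4: stack=$ Q  input=z z $  — expand Q ::= S
step 5: stack=$ S  input=z z $  — expand S ::= z U z
Stack after step 5: $ z U z (top = z).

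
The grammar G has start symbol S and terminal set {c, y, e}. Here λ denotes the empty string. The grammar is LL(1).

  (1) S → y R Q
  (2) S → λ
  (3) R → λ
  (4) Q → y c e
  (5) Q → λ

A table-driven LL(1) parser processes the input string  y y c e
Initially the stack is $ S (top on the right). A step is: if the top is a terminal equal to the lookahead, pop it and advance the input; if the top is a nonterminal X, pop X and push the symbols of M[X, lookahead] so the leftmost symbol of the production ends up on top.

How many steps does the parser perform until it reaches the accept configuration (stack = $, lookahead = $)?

7

     Stack    Input      Action
  1  $ S      y y c e $  expand S → y R Q
  2  $ Q R y  y y c e $  match y
  3  $ Q R    y c e $    expand R → λ
  4  $ Q      y c e $    expand Q → y c e
  5  $ e c y  y c e $    match y
  6  $ e c    c e $      match c
  7  $ e      e $        match e
Accept reached after 7 steps.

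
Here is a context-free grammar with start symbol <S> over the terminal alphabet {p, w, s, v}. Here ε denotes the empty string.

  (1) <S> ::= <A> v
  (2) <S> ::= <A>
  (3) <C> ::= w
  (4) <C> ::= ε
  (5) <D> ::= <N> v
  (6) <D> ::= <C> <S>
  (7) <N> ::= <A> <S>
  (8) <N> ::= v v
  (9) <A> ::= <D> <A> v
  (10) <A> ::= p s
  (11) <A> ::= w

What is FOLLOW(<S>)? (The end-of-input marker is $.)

FIRST(<C>): from <C>::=w we get {w}; from <C>::=ε we get {ε}. So FIRST(<C>) = {ε, w}.
FIRST(<S>): from <S>::=<A> v we get {p, v, w}; from <S>::=<A> we get {p, v, w}. So FIRST(<S>) = {p, v, w}.
FIRST(<D>): from <D>::=<N> v we get {p, v, w}; from <D>::=<C> <S> we get {p, v, w}. So FIRST(<D>) = {p, v, w}.
FIRST(<A>): from <A>::=<D> <A> v we get {p, v, w}; from <A>::=p s we get {p}; from <A>::=w we get {w}. So FIRST(<A>) = {p, v, w}.
FIRST(<N>): from <N>::=<A> <S> we get {p, v, w}; from <N>::=v v we get {v}. So FIRST(<N>) = {p, v, w}.
FOLLOW(<S>) includes $ since <S> is the start symbol.
FOLLOW(<C>): in <D>::=<C> <S>, <C> is followed by <S> with FIRST {p, v, w}. Thus FOLLOW(<C>) = {p, v, w}.
FOLLOW(<D>): in <A>::=<D> <A> v, <D> is followed by <A> v with FIRST {p, v, w}. Thus FOLLOW(<D>) = {p, v, w}.
FOLLOW(<N>): in <D>::=<N> v, <N> is followed by v with FIRST {v}. Thus FOLLOW(<N>) = {v}.
FOLLOW(<S>): in <D>::=<C> <S>, the suffix after <S> is empty, so FOLLOW(<S>) ⊇ FOLLOW(<D>) = {p, v, w}; in <N>::=<A> <S>, the suffix after <S> is empty, so FOLLOW(<S>) ⊇ FOLLOW(<N>) = {v}. Thus FOLLOW(<S>) = {$, p, v, w}.
FOLLOW(<A>): in <S>::=<A> v, <A> is followed by v with FIRST {v}; in <S>::=<A>, the suffix after <A> is empty, so FOLLOW(<A>) ⊇ FOLLOW(<S>) = {$, p, v, w}; in <N>::=<A> <S>, <A> is followed by <S> with FIRST {p, v, w}; in <A>::=<D> <A> v, <A> is followed by v with FIRST {v}. Thus FOLLOW(<A>) = {$, p, v, w}.

{$, p, v, w}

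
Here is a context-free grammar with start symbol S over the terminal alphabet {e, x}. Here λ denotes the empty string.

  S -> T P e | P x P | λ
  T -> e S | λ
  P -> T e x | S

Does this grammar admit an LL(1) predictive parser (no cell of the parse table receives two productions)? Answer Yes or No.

No

FIRST(S) = {λ, e, x}
FIRST(T) = {λ, e}
FIRST(P) = {λ, e, x}
FOLLOW(S) = {$, e, x}
FOLLOW(T) = {e, x}
FOLLOW(P) = {$, e, x}
Cell M[P, e] receives both P -> T e x and P -> S — the grammar is not LL(1).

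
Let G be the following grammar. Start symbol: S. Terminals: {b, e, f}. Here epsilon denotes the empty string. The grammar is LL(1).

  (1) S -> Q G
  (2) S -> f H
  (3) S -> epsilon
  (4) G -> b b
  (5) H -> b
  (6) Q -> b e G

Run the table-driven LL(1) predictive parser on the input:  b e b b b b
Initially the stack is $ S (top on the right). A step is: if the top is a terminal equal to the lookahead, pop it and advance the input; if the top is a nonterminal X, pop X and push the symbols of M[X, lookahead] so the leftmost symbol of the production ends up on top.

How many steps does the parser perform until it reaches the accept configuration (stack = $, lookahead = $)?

step 1: stack=$ S  input=b e b b b b $  — expand S -> Q G
step 2: stack=$ G Q  input=b e b b b b $  — expand Q -> b e G
step 3: stack=$ G G e b  input=b e b b b b $  — match b
step 4: stack=$ G G e  input=e b b b b $  — match e
step 5: stack=$ G G  input=b b b b $  — expand G -> b b
step 6: stack=$ G b b  input=b b b b $  — match b
step 7: stack=$ G b  input=b b b $  — match b
step 8: stack=$ G  input=b b $  — expand G -> b b
step 9: stack=$ b b  input=b b $  — match b
step 10: stack=$ b  input=b $  — match b
Accept reached after 10 steps.

10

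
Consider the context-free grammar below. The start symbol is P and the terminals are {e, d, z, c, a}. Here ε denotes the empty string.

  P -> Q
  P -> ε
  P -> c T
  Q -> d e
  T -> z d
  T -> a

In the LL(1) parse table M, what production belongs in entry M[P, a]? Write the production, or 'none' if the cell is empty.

FIRST(Q): from Q->d e we get {d}. So FIRST(Q) = {d}.
FIRST(T): from T->z d we get {z}; from T->a we get {a}. So FIRST(T) = {a, z}.
FIRST(P): from P->Q we get {d}; from P->ε we get {ε}; from P->c T we get {c}. So FIRST(P) = {ε, c, d}.
FOLLOW(P) includes $ since P is the start symbol.
FOLLOW(P): P appears on no right-hand side. Thus FOLLOW(P) = {$}.
For P -> Q: FIRST(Q) = {d}, so it goes in M[P, t] for t ∈ {d}.
For P -> ε: FIRST(ε) = {ε}, so it goes in M[P, t] for t ∈ {}; since ε ∈ FIRST, also for every t ∈ FOLLOW(P) = {$}.
For P -> c T: FIRST(c T) = {c}, so it goes in M[P, t] for t ∈ {c}.
None of these place a production in M[P, a].

none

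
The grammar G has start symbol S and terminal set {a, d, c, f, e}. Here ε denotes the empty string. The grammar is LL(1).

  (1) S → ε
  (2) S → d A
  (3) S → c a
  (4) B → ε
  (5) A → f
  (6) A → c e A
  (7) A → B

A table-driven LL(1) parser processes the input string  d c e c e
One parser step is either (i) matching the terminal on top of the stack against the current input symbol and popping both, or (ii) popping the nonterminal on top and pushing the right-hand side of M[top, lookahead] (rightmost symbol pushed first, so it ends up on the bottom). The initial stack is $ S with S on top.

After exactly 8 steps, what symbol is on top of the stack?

A

     Stack    Input        Action
  1  $ S      d c e c e $  expand S → d A
  2  $ A d    d c e c e $  match d
  3  $ A      c e c e $    expand A → c e A
  4  $ A e c  c e c e $    match c
  5  $ A e    e c e $      match e
  6  $ A      c e $        expand A → c e A
  7  $ A e c  c e $        match c
  8  $ A e    e $          match e
Stack after step 8: $ A (top = A).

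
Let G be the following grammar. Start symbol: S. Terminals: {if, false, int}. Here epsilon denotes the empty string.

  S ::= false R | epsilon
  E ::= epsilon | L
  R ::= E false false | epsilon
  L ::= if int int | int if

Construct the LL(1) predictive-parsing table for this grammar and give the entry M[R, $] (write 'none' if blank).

FIRST(S) = {epsilon, false}
FIRST(L) = {if, int}
FIRST(E) = {epsilon, if, int}  (via L)
FIRST(R) = {epsilon, false, if, int}  (via E false false)
FOLLOW(S) includes $ since S is the start symbol.
FOLLOW(S): S appears on no right-hand side. Thus FOLLOW(S) = {$}.
FOLLOW(R): in S::=false R, the suffix after R is empty, so FOLLOW(R) ⊇ FOLLOW(S) = {$}. Thus FOLLOW(R) = {$}.
For R ::= E false false: FIRST(E false false) = {false, if, int}, so it goes in M[R, t] for t ∈ {false, if, int}.
For R ::= epsilon: FIRST(epsilon) = {epsilon}, so it goes in M[R, t] for t ∈ {}; since epsilon ∈ FIRST, also for every t ∈ FOLLOW(R) = {$}.

R ::= epsilon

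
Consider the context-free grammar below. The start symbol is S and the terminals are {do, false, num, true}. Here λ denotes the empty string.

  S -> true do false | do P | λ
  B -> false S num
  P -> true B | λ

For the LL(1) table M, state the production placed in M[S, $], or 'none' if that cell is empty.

FIRST(S): from S->true do false we get {true}; from S->do P we get {do}; from S->λ we get {λ}. So FIRST(S) = {λ, do, true}.
FIRST(B): from B->false S num we get {false}. So FIRST(B) = {false}.
FIRST(P): from P->true B we get {true}; from P->λ we get {λ}. So FIRST(P) = {λ, true}.
FOLLOW(S) includes $ since S is the start symbol.
FOLLOW(S): in B->false S num, S is followed by num with FIRST {num}. Thus FOLLOW(S) = {$, num}.
For S -> true do false: FIRST(true do false) = {true}, so it goes in M[S, t] for t ∈ {true}.
For S -> do P: FIRST(do P) = {do}, so it goes in M[S, t] for t ∈ {do}.
For S -> λ: FIRST(λ) = {λ}, so it goes in M[S, t] for t ∈ {}; since λ ∈ FIRST, also for every t ∈ FOLLOW(S) = {$, num}.

S -> λ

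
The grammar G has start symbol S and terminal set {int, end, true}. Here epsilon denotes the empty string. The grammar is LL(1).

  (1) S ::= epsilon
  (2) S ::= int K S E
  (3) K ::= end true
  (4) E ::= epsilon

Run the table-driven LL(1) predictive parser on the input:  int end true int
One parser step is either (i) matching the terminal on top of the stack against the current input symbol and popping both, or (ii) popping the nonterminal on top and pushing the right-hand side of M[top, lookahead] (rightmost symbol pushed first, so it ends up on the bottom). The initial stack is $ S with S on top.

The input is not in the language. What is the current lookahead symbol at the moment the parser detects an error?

step 1: stack=$ S  input=int end true int $  — expand S ::= int K S E
step 2: stack=$ E S K int  input=int end true int $  — match int
step 3: stack=$ E S K  input=end true int $  — expand K ::= end true
step 4: stack=$ E S true end  input=end true int $  — match end
step 5: stack=$ E S true  input=true int $  — match true
step 6: stack=$ E S  input=int $  — expand S ::= int K S E
step 7: stack=$ E E S K int  input=int $  — match int
step 8: stack=$ E E S K  input=$  — error: M[K, $] is empty

$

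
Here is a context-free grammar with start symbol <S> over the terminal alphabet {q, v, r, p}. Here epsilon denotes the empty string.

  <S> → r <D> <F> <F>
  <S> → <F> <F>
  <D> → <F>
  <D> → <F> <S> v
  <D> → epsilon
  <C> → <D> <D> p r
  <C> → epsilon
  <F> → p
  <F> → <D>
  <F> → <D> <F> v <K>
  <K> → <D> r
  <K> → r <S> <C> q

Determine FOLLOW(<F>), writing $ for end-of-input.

{$, p, q, r, v}

FIRST(<S>) = {epsilon, p, r, v}  (via <F> <F>)
FIRST(<D>) = {epsilon, p, r, v}  (via <F>, <F> <S> v)
FIRST(<C>) = {epsilon, p, r, v}  (via <D> <D> p r)
FIRST(<F>) = {epsilon, p, r, v}  (via <D>, <D> <F> v <K>)
FIRST(<K>) = {p, r, v}  (via <D> r)
FOLLOW(<S>) includes $ since <S> is the start symbol.
FOLLOW(<S>): in <D>→<F> <S> v, <S> is followed by v with FIRST {v}; in <K>→r <S> <C> q, <S> is followed by <C> q with FIRST {p, q, r, v}. Thus FOLLOW(<S>) = {$, p, q, r, v}.
FOLLOW(<C>): in <K>→r <S> <C> q, <C> is followed by q with FIRST {q}. Thus FOLLOW(<C>) = {q}.
FOLLOW(<D>): in <S>→r <D> <F> <F>, <D> is followed by <F> <F> with FIRST {epsilon, p, r, v}; in <S>→r <D> <F> <F>, the suffix after <D> is nullable, so FOLLOW(<D>) ⊇ FOLLOW(<S>) = {$, p, q, r, v}; in <C>→<D> <D> p r (occurrence 1), <D> is followed by <D> p r with FIRST {p, r, v}; in <C>→<D> <D> p r (occurrence 2), <D> is followed by p r with FIRST {p}; in <F>→<D>, the suffix after <D> is empty, so FOLLOW(<D>) ⊇ FOLLOW(<F>) = {$, p, q, r, v}; in <F>→<D> <F> v <K>, <D> is followed by <F> v <K> with FIRST {p, r, v}; in <K>→<D> r, <D> is followed by r with FIRST {r}. Thus FOLLOW(<D>) = {$, p, q, r, v}.
FOLLOW(<F>): in <S>→r <D> <F> <F> (occurrence 1), <F> is followed by <F> with FIRST {epsilon, p, r, v}; in <S>→r <D> <F> <F> (occurrence 1), the suffix after <F> is nullable, so FOLLOW(<F>) ⊇ FOLLOW(<S>) = {$, p, q, r, v}; in <S>→r <D> <F> <F> (occurrence 2), the suffix after <F> is empty, so FOLLOW(<F>) ⊇ FOLLOW(<S>) = {$, p, q, r, v}; in <S>→<F> <F> (occurrence 1), <F> is followed by <F> with FIRST {epsilon, p, r, v}; in <S>→<F> <F> (occurrence 1), the suffix after <F> is nullable, so FOLLOW(<F>) ⊇ FOLLOW(<S>) = {$, p, q, r, v}; in <S>→<F> <F> (occurrence 2), the suffix after <F> is empty, so FOLLOW(<F>) ⊇ FOLLOW(<S>) = {$, p, q, r, v}; in <D>→<F>, the suffix after <F> is empty, so FOLLOW(<F>) ⊇ FOLLOW(<D>) = {$, p, q, r, v}; in <D>→<F> <S> v, <F> is followed by <S> v with FIRST {p, r, v}; in <F>→<D> <F> v <K>, <F> is followed by v <K> with FIRST {v}. Thus FOLLOW(<F>) = {$, p, q, r, v}.
FOLLOW(<K>): in <F>→<D> <F> v <K>, the suffix after <K> is empty, so FOLLOW(<K>) ⊇ FOLLOW(<F>) = {$, p, q, r, v}. Thus FOLLOW(<K>) = {$, p, q, r, v}.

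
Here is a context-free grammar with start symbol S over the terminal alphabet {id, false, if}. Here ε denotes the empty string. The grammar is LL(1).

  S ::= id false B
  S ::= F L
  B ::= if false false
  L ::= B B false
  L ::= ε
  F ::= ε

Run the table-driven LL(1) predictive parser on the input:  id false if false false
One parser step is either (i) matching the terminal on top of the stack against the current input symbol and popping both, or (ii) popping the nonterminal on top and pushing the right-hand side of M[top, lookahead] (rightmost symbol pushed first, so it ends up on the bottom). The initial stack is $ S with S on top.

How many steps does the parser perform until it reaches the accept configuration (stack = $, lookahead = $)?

7

step 1: stack=$ S  input=id false if false false $  — expand S ::= id false B
step 2: stack=$ B false id  input=id false if false false $  — match id
step 3: stack=$ B false  input=false if false false $  — match false
step 4: stack=$ B  input=if false false $  — expand B ::= if false false
step 5: stack=$ false false if  input=if false false $  — match if
step 6: stack=$ false false  input=false false $  — match false
step 7: stack=$ false  input=false $  — match false
Accept reached after 7 steps.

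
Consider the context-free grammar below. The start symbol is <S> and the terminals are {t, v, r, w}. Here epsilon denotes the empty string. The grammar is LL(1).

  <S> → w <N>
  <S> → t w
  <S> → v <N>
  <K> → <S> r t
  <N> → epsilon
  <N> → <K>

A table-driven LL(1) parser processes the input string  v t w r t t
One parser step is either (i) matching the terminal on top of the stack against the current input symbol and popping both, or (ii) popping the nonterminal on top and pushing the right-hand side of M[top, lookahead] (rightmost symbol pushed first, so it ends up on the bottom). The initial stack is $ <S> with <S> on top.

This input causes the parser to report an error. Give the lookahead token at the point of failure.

step 1: stack=$ <S>  input=v t w r t t $  — expand <S> → v <N>
step 2: stack=$ <N> v  input=v t w r t t $  — match v
step 3: stack=$ <N>  input=t w r t t $  — expand <N> → <K>
step 4: stack=$ <K>  input=t w r t t $  — expand <K> → <S> r t
step 5: stack=$ t r <S>  input=t w r t t $  — expand <S> → t w
step 6: stack=$ t r w t  input=t w r t t $  — match t
step 7: stack=$ t r w  input=w r t t $  — match w
step 8: stack=$ t r  input=r t t $  — match r
step 9: stack=$ t  input=t t $  — match t
step 10: stack=$  input=t $  — error: stack empty but input remains

t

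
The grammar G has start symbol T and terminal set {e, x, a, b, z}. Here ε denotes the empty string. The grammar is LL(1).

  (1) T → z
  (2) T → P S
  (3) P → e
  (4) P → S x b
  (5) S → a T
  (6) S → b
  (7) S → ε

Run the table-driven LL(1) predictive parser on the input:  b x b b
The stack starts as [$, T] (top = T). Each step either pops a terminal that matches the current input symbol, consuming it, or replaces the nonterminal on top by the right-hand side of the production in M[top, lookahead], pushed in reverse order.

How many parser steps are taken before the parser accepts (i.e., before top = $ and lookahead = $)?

step 1: stack=$ T  input=b x b b $  — expand T → P S
step 2: stack=$ S P  input=b x b b $  — expand P → S x b
step 3: stack=$ S b x S  input=b x b b $  — expand S → b
step 4: stack=$ S b x b  input=b x b b $  — match b
step 5: stack=$ S b x  input=x b b $  — match x
step 6: stack=$ S b  input=b b $  — match b
step 7: stack=$ S  input=b $  — expand S → b
step 8: stack=$ b  input=b $  — match b
Accept reached after 8 steps.

8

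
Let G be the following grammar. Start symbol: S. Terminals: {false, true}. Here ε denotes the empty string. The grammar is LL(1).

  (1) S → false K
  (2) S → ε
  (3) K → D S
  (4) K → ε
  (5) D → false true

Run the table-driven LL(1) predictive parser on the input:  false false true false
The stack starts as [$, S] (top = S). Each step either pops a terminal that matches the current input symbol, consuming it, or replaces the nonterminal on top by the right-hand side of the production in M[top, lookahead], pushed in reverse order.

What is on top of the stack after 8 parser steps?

K

step 1: stack=$ S  input=false false true false $  — expand S → false K
step 2: stack=$ K false  input=false false true false $  — match false
step 3: stack=$ K  input=false true false $  — expand K → D S
step 4: stack=$ S D  input=false true false $  — expand D → false true
step 5: stack=$ S true false  input=false true false $  — match false
step 6: stack=$ S true  input=true false $  — match true
step 7: stack=$ S  input=false $  — expand S → false K
step 8: stack=$ K false  input=false $  — match false
Stack after step 8: $ K (top = K).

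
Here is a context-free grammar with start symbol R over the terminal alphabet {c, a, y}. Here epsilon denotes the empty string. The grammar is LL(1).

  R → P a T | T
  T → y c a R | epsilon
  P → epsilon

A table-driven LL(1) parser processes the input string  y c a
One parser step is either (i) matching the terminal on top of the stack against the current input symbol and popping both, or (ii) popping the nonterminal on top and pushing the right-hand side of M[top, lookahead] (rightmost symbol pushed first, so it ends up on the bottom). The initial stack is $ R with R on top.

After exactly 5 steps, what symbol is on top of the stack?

     Stack      Input    Action
  1  $ R        y c a $  expand R → T
  2  $ T        y c a $  expand T → y c a R
  3  $ R a c y  y c a $  match y
  4  $ R a c    c a $    match c
  5  $ R a      a $      match a
Stack after step 5: $ R (top = R).

R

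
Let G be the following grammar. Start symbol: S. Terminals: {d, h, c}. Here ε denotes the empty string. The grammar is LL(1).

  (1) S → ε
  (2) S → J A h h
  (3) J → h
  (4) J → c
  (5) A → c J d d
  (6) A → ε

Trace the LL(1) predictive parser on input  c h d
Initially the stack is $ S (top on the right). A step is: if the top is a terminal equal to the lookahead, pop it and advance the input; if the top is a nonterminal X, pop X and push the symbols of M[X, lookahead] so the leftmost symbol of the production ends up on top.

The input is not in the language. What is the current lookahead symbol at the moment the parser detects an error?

d

step 1: stack=$ S  input=c h d $  — expand S → J A h h
step 2: stack=$ h h A J  input=c h d $  — expand J → c
step 3: stack=$ h h A c  input=c h d $  — match c
step 4: stack=$ h h A  input=h d $  — expand A → ε
step 5: stack=$ h h  input=h d $  — match h
step 6: stack=$ h  input=d $  — error: top is terminal h but lookahead is d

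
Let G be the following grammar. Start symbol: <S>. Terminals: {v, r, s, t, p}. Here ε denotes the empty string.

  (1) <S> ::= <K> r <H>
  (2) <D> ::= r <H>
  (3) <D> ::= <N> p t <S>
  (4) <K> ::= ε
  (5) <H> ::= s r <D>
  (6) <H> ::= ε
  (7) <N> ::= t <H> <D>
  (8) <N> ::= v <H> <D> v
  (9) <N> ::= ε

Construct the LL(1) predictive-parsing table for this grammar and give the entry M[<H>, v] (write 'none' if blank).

FIRST(<K>) = {ε}
FIRST(<H>) = {ε, s}
FIRST(<N>) = {ε, t, v}
FIRST(<S>) = {r}  (via <K> r <H>)
FIRST(<D>) = {p, r, t, v}  (via <N> p t <S>)
FOLLOW(<S>) includes $ since <S> is the start symbol.
FOLLOW(<S>): in <D>::=<N> p t <S>, the suffix after <S> is empty, so FOLLOW(<S>) ⊇ FOLLOW(<D>) = {$, p, r, t, v}. Thus FOLLOW(<S>) = {$, p, r, t, v}.
FOLLOW(<D>): in <H>::=s r <D>, the suffix after <D> is empty, so FOLLOW(<D>) ⊇ FOLLOW(<H>) = {$, p, r, t, v}; in <N>::=t <H> <D>, the suffix after <D> is empty, so FOLLOW(<D>) ⊇ FOLLOW(<N>) = {p}; in <N>::=v <H> <D> v, <D> is followed by v with FIRST {v}. Thus FOLLOW(<D>) = {$, p, r, t, v}.
FOLLOW(<H>): in <S>::=<K> r <H>, the suffix after <H> is empty, so FOLLOW(<H>) ⊇ FOLLOW(<S>) = {$, p, r, t, v}; in <D>::=r <H>, the suffix after <H> is empty, so FOLLOW(<H>) ⊇ FOLLOW(<D>) = {$, p, r, t, v}; in <N>::=t <H> <D>, <H> is followed by <D> with FIRST {p, r, t, v}; in <N>::=v <H> <D> v, <H> is followed by <D> v with FIRST {p, r, t, v}. Thus FOLLOW(<H>) = {$, p, r, t, v}.
For <H> ::= s r <D>: FIRST(s r <D>) = {s}, so it goes in M[<H>, t] for t ∈ {s}.
For <H> ::= ε: FIRST(ε) = {ε}, so it goes in M[<H>, t] for t ∈ {}; since ε ∈ FIRST, also for every t ∈ FOLLOW(<H>) = {$, p, r, t, v}.

<H> ::= ε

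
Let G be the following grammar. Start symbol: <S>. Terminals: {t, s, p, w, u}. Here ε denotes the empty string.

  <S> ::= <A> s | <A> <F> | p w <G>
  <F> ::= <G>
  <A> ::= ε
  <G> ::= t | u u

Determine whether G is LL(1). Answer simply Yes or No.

Yes

FIRST(<S>) = {p, s, t, u}
FIRST(<F>) = {t, u}
FIRST(<A>) = {ε}
FIRST(<G>) = {t, u}
FOLLOW(<S>) = {$}
FOLLOW(<F>) = {$}
FOLLOW(<A>) = {s, t, u}
FOLLOW(<G>) = {$}
Each cell of M receives at most one production.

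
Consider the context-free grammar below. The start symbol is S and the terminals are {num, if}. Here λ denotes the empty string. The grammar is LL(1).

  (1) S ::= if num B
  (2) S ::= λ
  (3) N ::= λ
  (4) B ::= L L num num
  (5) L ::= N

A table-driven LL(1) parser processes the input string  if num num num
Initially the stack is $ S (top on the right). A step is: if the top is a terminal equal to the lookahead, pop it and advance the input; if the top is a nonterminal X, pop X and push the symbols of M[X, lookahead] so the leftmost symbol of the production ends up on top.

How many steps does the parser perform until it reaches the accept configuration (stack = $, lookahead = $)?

10

step 1: stack=$ S  input=if num num num $  — expand S ::= if num B
step 2: stack=$ B num if  input=if num num num $  — match if
step 3: stack=$ B num  input=num num num $  — match num
step 4: stack=$ B  input=num num $  — expand B ::= L L num num
step 5: stack=$ num num L L  input=num num $  — expand L ::= N
step 6: stack=$ num num L N  input=num num $  — expand N ::= λ
step 7: stack=$ num num L  input=num num $  — expand L ::= N
step 8: stack=$ num num N  input=num num $  — expand N ::= λ
step 9: stack=$ num num  input=num num $  — match num
step 10: stack=$ num  input=num $  — match num
Accept reached after 10 steps.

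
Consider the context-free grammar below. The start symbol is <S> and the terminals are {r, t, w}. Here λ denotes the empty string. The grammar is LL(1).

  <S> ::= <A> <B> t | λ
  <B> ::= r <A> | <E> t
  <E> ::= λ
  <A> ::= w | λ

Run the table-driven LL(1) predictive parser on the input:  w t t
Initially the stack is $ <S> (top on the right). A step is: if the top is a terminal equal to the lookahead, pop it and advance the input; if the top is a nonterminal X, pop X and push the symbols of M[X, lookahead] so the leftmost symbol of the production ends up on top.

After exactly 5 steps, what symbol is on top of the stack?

t

step 1: stack=$ <S>  input=w t t $  — expand <S> ::= <A> <B> t
step 2: stack=$ t <B> <A>  input=w t t $  — expand <A> ::= w
step 3: stack=$ t <B> w  input=w t t $  — match w
step 4: stack=$ t <B>  input=t t $  — expand <B> ::= <E> t
step 5: stack=$ t t <E>  input=t t $  — expand <E> ::= λ
Stack after step 5: $ t t (top = t).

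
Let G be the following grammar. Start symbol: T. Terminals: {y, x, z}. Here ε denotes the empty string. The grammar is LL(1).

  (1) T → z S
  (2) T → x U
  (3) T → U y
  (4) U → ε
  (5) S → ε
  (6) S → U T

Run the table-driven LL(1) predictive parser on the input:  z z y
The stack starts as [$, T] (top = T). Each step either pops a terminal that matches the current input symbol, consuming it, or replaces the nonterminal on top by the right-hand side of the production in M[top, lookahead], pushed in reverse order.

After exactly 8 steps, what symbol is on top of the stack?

T

     Stack  Input    Action
  1  $ T    z z y $  expand T → z S
  2  $ S z  z z y $  match z
  3  $ S    z y $    expand S → U T
  4  $ T U  z y $    expand U → ε
  5  $ T    z y $    expand T → z S
  6  $ S z  z y $    match z
  7  $ S    y $      expand S → U T
  8  $ T U  y $      expand U → ε
Stack after step 8: $ T (top = T).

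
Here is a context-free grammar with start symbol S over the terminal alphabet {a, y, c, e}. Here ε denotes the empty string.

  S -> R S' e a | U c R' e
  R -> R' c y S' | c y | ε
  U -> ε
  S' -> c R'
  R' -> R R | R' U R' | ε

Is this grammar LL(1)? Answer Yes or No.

FIRST(S) = {c}
FIRST(R) = {ε, c}
FIRST(U) = {ε}
FIRST(S') = {c}
FIRST(R') = {ε, c}
FOLLOW(S) = {$}
FOLLOW(R) = {c, e}
FOLLOW(U) = {c, e}
FOLLOW(S') = {c, e}
FOLLOW(R') = {c, e}
Cell M[R, c] receives both R -> R' c y S' and R -> c y and R -> ε — the grammar is not LL(1).

No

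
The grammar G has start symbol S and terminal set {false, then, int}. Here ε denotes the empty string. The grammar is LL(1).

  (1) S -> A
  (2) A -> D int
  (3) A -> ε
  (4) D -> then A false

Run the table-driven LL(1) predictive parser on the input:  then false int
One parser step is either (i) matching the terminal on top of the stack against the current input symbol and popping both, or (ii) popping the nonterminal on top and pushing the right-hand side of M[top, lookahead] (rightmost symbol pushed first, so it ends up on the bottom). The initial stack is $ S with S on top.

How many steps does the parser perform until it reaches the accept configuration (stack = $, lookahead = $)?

     Stack               Input             Action
  1  $ S                 then false int $  expand S -> A
  2  $ A                 then false int $  expand A -> D int
  3  $ int D             then false int $  expand D -> then A false
  4  $ int false A then  then false int $  match then
  5  $ int false A       false int $       expand A -> ε
  6  $ int false         false int $       match false
  7  $ int               int $             match int
Accept reached after 7 steps.

7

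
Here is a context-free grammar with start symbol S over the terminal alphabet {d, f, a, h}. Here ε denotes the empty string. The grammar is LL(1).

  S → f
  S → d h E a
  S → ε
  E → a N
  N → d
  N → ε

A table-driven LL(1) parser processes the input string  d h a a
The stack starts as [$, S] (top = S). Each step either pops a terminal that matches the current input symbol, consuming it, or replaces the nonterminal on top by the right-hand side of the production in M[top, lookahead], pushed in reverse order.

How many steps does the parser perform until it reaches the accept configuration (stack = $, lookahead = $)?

7

step 1: stack=$ S  input=d h a a $  — expand S → d h E a
step 2: stack=$ a E h d  input=d h a a $  — match d
step 3: stack=$ a E h  input=h a a $  — match h
step 4: stack=$ a E  input=a a $  — expand E → a N
step 5: stack=$ a N a  input=a a $  — match a
step 6: stack=$ a N  input=a $  — expand N → ε
step 7: stack=$ a  input=a $  — match a
Accept reached after 7 steps.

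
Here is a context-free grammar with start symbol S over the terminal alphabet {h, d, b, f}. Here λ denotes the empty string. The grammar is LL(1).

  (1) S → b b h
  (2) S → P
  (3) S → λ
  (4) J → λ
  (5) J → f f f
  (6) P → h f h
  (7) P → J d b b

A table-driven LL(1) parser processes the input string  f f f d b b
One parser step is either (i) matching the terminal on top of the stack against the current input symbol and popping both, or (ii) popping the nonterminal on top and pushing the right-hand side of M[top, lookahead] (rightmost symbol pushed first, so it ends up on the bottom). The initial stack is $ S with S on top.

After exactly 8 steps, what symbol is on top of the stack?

step 1: stack=$ S  input=f f f d b b $  — expand S → P
step 2: stack=$ P  input=f f f d b b $  — expand P → J d b b
step 3: stack=$ b b d J  input=f f f d b b $  — expand J → f f f
step 4: stack=$ b b d f f f  input=f f f d b b $  — match f
step 5: stack=$ b b d f f  input=f f d b b $  — match f
step 6: stack=$ b b d f  input=f d b b $  — match f
step 7: stack=$ b b d  input=d b b $  — match d
step 8: stack=$ b b  input=b b $  — match b
Stack after step 8: $ b (top = b).

b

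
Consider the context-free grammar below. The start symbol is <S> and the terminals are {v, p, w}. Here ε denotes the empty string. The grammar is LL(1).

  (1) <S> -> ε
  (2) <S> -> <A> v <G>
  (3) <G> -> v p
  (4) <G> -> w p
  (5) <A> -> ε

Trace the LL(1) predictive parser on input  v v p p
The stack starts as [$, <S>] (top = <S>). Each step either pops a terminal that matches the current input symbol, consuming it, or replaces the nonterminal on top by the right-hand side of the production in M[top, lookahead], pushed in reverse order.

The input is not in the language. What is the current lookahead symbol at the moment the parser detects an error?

     Stack        Input      Action
  1  $ <S>        v v p p $  expand <S> -> <A> v <G>
  2  $ <G> v <A>  v v p p $  expand <A> -> ε
  3  $ <G> v      v v p p $  match v
  4  $ <G>        v p p $    expand <G> -> v p
  5  $ p v        v p p $    match v
  6  $ p          p p $      match p
  7  $            p $        error: stack empty but input remains

p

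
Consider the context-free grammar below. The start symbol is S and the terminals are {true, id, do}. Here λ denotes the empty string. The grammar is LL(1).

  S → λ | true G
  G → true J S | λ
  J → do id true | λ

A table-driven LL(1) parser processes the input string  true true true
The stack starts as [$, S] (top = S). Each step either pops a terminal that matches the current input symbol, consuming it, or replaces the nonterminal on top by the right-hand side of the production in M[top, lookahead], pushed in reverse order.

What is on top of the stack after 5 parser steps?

     Stack       Input             Action
  1  $ S         true true true $  expand S → true G
  2  $ G true    true true true $  match true
  3  $ G         true true $       expand G → true J S
  4  $ S J true  true true $       match true
  5  $ S J       true $            expand J → λ
Stack after step 5: $ S (top = S).

S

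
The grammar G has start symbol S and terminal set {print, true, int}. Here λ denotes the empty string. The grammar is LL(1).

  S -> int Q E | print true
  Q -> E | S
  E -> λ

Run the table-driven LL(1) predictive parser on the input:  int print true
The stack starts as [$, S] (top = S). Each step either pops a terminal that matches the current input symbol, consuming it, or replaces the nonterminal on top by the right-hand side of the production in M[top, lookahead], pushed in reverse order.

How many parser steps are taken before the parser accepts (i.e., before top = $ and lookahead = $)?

step 1: stack=$ S  input=int print true $  — expand S -> int Q E
step 2: stack=$ E Q int  input=int print true $  — match int
step 3: stack=$ E Q  input=print true $  — expand Q -> S
step 4: stack=$ E S  input=print true $  — expand S -> print true
step 5: stack=$ E true print  input=print true $  — match print
step 6: stack=$ E true  input=true $  — match true
step 7: stack=$ E  input=$  — expand E -> λ
Accept reached after 7 steps.

7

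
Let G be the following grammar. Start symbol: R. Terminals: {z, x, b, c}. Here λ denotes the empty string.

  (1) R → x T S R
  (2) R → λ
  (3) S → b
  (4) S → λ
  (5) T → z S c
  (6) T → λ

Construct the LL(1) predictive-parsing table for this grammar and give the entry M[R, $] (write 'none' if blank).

FIRST(R): from R→x T S R we get {x}; from R→λ we get {λ}. So FIRST(R) = {λ, x}.
FIRST(S): from S→b we get {b}; from S→λ we get {λ}. So FIRST(S) = {λ, b}.
FIRST(T): from T→z S c we get {z}; from T→λ we get {λ}. So FIRST(T) = {λ, z}.
FOLLOW(R) includes $ since R is the start symbol.
FOLLOW(R): in R→x T S R, the suffix after R is empty (adds nothing new). Thus FOLLOW(R) = {$}.
For R → x T S R: FIRST(x T S R) = {x}, so it goes in M[R, t] for t ∈ {x}.
For R → λ: FIRST(λ) = {λ}, so it goes in M[R, t] for t ∈ {}; since λ ∈ FIRST, also for every t ∈ FOLLOW(R) = {$}.

R → λ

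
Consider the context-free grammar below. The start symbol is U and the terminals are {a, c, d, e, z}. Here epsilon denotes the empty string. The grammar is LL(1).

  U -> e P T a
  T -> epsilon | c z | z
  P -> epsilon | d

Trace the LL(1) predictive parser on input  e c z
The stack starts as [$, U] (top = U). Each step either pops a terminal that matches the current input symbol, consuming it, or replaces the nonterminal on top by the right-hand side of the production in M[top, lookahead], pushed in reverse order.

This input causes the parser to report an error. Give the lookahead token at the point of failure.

step 1: stack=$ U  input=e c z $  — expand U -> e P T a
step 2: stack=$ a T P e  input=e c z $  — match e
step 3: stack=$ a T P  input=c z $  — expand P -> epsilon
step 4: stack=$ a T  input=c z $  — expand T -> c z
step 5: stack=$ a z c  input=c z $  — match c
step 6: stack=$ a z  input=z $  — match z
step 7: stack=$ a  input=$  — error: top is terminal a but lookahead is $

$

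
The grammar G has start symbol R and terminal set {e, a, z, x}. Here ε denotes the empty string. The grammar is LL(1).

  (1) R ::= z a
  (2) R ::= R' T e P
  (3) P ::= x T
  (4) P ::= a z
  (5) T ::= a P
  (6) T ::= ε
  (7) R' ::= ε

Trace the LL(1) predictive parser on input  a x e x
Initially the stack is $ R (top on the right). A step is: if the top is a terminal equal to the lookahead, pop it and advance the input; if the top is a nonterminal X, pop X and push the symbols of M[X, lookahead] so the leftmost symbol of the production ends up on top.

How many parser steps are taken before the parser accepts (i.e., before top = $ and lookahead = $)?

11

      Stack       Input      Action
   1  $ R         a x e x $  expand R ::= R' T e P
   2  $ P e T R'  a x e x $  expand R' ::= ε
   3  $ P e T     a x e x $  expand T ::= a P
   4  $ P e P a   a x e x $  match a
   5  $ P e P     x e x $    expand P ::= x T
   6  $ P e T x   x e x $    match x
   7  $ P e T     e x $      expand T ::= ε
   8  $ P e       e x $      match e
   9  $ P         x $        expand P ::= x T
  10  $ T x       x $        match x
  11  $ T         $          expand T ::= ε
Accept reached after 11 steps.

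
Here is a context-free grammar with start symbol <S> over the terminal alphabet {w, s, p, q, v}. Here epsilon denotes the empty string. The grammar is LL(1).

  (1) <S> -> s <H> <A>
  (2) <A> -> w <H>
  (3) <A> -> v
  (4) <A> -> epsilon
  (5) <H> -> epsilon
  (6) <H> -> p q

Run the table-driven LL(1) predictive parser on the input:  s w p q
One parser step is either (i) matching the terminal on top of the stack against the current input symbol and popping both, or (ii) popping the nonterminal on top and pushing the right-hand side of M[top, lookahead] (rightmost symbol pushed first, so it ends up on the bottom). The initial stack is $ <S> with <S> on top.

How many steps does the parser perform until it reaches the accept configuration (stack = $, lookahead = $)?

8

step 1: stack=$ <S>  input=s w p q $  — expand <S> -> s <H> <A>
step 2: stack=$ <A> <H> s  input=s w p q $  — match s
step 3: stack=$ <A> <H>  input=w p q $  — expand <H> -> epsilon
step 4: stack=$ <A>  input=w p q $  — expand <A> -> w <H>
step 5: stack=$ <H> w  input=w p q $  — match w
step 6: stack=$ <H>  input=p q $  — expand <H> -> p q
step 7: stack=$ q p  input=p q $  — match p
step 8: stack=$ q  input=q $  — match q
Accept reached after 8 steps.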